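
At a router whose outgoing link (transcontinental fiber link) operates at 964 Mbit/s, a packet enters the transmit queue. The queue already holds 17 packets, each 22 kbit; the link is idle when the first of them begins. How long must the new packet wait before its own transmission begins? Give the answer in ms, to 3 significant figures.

0.388 ms

Each queued packet: L/R = 22000/964000000 = 0.0228216 ms.
17 queued → 0.387967 ms.
Queuing delay = 0.388 ms.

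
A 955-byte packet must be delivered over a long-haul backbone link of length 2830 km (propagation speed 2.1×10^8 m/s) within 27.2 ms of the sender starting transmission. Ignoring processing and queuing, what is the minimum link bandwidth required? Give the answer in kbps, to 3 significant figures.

557 kbps

L = 7640 bits.
Propagation delay = 2830000 / 210000000 = 13.4762 ms.
Transmission budget = 27.2 − 13.4762 = 13.7238 ms.
R ≥ L / t_tx = 7640 bits / 0.0137238 s = 557 kbps.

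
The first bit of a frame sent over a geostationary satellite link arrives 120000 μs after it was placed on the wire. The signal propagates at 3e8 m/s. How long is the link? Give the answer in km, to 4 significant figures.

d = s × t_prop = 300000000 × 0.12 = 36000 km.

36000 km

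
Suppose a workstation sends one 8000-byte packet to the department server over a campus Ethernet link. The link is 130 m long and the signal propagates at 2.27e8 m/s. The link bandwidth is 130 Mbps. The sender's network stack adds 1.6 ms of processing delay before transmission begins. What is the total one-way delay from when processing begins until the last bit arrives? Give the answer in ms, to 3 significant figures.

2.09 ms

L = 8000 × 8 = 64000 bits.
Transmission delay = L/R = 64000 / 130000000 = 0.492308 ms.
Propagation delay = d/s = 130 m / 227000000 m/s = 0.000572687 ms.
Plus processing delay 1.6 ms = 1.6 ms.
Total = 2.09 ms.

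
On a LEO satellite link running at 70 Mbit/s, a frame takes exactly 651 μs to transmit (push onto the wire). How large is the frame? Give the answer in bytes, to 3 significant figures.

L = R × t_tx = 70000000 b/s × 0.000651 s = 45570 bits.
In bytes: 45570 / 8 = 5700 bytes.

5700 bytes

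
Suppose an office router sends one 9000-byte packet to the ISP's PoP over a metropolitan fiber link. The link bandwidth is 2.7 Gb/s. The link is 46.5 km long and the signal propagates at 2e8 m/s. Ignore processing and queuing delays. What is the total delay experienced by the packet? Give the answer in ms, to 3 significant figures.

L = 9000 × 8 = 72000 bits.
Transmission delay = L/R = 72000 / 2700000000 = 0.0266667 ms.
Propagation delay = d/s = 46500 m / 200000000 m/s = 0.2325 ms.
Total = 0.259 ms.

0.259 ms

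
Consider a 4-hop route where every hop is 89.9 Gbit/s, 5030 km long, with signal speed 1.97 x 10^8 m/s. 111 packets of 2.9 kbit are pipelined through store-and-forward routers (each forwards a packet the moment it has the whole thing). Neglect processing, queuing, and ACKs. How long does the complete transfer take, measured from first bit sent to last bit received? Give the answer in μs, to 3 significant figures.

Per-hop transmission t_tx = L/R = 2900/89900000000 = 0.0322581 μs.
Per-hop propagation t_prop = 5030000/197000000 = 25533 μs.
Pipeline fill: first packet needs 4·t_tx to clear all hops; remaining 110 packets each add one t_tx.
Total = (4+111-1)·t_tx + 4·t_prop = 114·0.0322581 + 4·25533 = 102000 μs.

102000 μs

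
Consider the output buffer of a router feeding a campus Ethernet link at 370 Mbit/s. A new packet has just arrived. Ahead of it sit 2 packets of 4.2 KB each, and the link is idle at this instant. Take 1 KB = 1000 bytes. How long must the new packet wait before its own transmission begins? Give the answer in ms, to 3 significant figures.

0.182 ms

Each queued packet: L/R = 33600/370000000 = 0.0908108 ms.
2 queued → 0.181622 ms.
Queuing delay = 0.182 ms.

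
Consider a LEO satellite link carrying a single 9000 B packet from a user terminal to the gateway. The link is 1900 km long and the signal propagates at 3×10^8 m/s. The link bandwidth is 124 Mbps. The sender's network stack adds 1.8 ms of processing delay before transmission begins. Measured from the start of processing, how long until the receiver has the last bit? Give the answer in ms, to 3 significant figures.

L = 9000 × 8 = 72000 bits.
Transmission delay = L/R = 72000 / 124000000 = 0.580645 ms.
Propagation delay = d/s = 1900000 m / 300000000 m/s = 6.33333 ms.
Plus processing delay 1.8 ms = 1.8 ms.
Total = 8.71 ms.

8.71 ms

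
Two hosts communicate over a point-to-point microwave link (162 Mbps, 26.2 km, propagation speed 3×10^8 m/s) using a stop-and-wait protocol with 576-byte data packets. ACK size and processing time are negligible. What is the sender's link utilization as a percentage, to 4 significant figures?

14.00 %

t_tx = L/R = 4608/162000000 = 2.84444e-05 s.
t_prop = 26200/300000000 = 8.73333e-05 s; RTT = 0.000174667 s.
Cycle = t_tx + RTT = 0.000203111 s.
Utilization = t_tx / cycle = 2.84444e-05/0.000203111 = 14.00 %.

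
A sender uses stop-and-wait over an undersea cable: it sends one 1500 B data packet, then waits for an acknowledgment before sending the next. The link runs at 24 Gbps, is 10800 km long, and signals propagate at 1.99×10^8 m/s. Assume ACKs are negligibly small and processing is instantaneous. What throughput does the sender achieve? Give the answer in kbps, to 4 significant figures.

110.6 kbps

t_tx = L/R = 12000/24000000000 = 5e-07 s.
t_prop = 10800000/199000000 = 0.0542714 s; RTT = 0.108543 s.
Cycle = t_tx + RTT = 0.108543 s.
Throughput = L / cycle = 12000 / 0.108543 = 110.6 kbps.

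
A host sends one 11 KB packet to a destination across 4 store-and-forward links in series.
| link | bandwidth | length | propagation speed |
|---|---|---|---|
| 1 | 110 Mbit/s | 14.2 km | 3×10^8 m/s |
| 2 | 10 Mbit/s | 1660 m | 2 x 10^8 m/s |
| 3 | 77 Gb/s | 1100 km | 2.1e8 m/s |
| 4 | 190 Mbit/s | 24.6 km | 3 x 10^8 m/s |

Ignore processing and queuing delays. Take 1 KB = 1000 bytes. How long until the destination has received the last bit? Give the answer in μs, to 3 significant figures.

L = 88000 bits.
Transmission delays (L/R per hop): 800, 8800, 1.14286, 463.158 μs; sum = 10064.3 μs.
Propagation delays (d/s per hop): 47.3333, 8.3, 5238.1, 82 μs; sum = 5375.73 μs.
End-to-end = 15400 μs.

15400 μs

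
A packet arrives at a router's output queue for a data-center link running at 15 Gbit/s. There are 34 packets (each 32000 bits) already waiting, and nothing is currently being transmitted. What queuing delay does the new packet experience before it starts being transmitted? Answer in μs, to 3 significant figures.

72.5 μs

Each queued packet: L/R = 32000/15000000000 = 2.13333 μs.
34 queued → 72.5333 μs.
Queuing delay = 72.5 μs.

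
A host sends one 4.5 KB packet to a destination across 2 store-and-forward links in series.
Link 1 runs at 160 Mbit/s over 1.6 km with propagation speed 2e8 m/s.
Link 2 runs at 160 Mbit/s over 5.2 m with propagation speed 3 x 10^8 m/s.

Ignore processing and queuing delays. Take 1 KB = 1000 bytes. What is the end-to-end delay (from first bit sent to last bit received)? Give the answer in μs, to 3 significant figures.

L = 36000 bits.
Transmission delay per hop = L/R = 36000/160000000 = 225 μs; 2 hops → 450 μs.
Propagation delays (d/s per hop): 8, 0.0173333 μs; sum = 8.01733 μs.
End-to-end = 458 μs.

458 μs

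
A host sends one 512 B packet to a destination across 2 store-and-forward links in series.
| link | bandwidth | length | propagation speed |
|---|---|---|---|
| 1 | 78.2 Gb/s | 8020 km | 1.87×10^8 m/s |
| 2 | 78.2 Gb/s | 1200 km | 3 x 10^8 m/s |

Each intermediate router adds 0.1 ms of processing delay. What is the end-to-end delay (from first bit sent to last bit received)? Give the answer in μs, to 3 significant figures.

L = 512 × 8 = 4096 bits.
Transmission delay per hop = L/R = 4096/78200000000 = 0.0523785 μs; 2 hops → 0.104757 μs.
Propagation delays (d/s per hop): 42887.7, 4000 μs; sum = 46887.7 μs.
Processing at 1 router(s): 1 × 0.1 ms = 100 μs.
End-to-end = 47000 μs.

47000 μs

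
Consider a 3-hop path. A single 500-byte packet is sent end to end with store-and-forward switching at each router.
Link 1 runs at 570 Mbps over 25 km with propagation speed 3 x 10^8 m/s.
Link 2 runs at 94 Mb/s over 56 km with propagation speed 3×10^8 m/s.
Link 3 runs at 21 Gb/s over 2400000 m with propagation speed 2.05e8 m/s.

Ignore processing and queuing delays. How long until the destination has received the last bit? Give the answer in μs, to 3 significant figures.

12000 μs

L = 500 × 8 = 4000 bits.
Transmission delays (L/R per hop): 7.01754, 42.5532, 0.190476 μs; sum = 49.7612 μs.
Propagation delays (d/s per hop): 83.3333, 186.667, 11707.3 μs; sum = 11977.3 μs.
End-to-end = 12000 μs.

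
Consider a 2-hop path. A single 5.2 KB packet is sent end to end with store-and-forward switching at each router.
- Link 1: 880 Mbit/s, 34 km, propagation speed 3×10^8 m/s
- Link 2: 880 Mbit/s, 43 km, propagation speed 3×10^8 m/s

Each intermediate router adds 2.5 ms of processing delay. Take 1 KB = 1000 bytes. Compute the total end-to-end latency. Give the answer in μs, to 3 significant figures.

L = 41600 bits.
Transmission delay per hop = L/R = 41600/880000000 = 47.2727 μs; 2 hops → 94.5455 μs.
Propagation delays (d/s per hop): 113.333, 143.333 μs; sum = 256.667 μs.
Processing at 1 router(s): 1 × 2.5 ms = 2500 μs.
End-to-end = 2850 μs.

2850 μs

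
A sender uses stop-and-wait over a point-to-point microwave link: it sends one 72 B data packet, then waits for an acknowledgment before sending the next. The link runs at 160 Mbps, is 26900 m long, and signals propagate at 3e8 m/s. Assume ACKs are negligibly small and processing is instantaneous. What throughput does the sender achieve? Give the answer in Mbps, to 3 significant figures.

t_tx = L/R = 576/160000000 = 3.6e-06 s.
t_prop = 26900/300000000 = 8.96667e-05 s; RTT = 0.000179333 s.
Cycle = t_tx + RTT = 0.000182933 s.
Throughput = L / cycle = 576 / 0.000182933 = 3.15 Mbps.

3.15 Mbps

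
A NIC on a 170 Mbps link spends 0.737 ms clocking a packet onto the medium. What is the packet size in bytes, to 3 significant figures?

L = R × t_tx = 170000000 b/s × 0.000737 s = 125290 bits.
In bytes: 125290 / 8 = 15700 bytes.

15700 bytes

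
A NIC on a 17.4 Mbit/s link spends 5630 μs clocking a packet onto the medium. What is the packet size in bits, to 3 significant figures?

98000 bits

L = R × t_tx = 17400000 b/s × 0.00563 s = 97962 bits.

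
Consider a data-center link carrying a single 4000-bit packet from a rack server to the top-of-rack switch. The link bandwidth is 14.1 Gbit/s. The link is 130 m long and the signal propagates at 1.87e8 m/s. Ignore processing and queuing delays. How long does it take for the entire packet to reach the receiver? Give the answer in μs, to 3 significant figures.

Transmission delay = L/R = 4000 / 14100000000 = 0.283688 μs.
Propagation delay = d/s = 130 m / 187000000 m/s = 0.695187 μs.
Total = 0.979 μs.

0.979 μs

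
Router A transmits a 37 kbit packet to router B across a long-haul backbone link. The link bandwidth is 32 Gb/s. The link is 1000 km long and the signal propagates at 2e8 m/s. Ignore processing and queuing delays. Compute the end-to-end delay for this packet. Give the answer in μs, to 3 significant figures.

5000 μs

L = 37000 bits.
Transmission delay = L/R = 37000 / 32000000000 = 1.15625 μs.
Propagation delay = d/s = 1000000 m / 200000000 m/s = 5000 μs.
Total = 5000 μs.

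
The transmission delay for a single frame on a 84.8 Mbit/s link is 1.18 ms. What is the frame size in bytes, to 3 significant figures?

L = R × t_tx = 84800000 b/s × 0.00118 s = 100064 bits.
In bytes: 100064 / 8 = 12500 bytes.

12500 bytes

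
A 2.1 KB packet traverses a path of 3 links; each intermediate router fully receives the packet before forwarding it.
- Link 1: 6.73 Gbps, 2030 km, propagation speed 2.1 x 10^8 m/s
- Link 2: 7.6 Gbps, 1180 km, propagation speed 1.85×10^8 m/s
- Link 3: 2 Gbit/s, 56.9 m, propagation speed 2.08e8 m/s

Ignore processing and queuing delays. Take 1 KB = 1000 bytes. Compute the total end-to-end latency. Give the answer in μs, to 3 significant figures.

16100 μs

L = 16800 bits.
Transmission delays (L/R per hop): 2.49629, 2.21053, 8.4 μs; sum = 13.1068 μs.
Propagation delays (d/s per hop): 9666.67, 6378.38, 0.273558 μs; sum = 16045.3 μs.
End-to-end = 16100 μs.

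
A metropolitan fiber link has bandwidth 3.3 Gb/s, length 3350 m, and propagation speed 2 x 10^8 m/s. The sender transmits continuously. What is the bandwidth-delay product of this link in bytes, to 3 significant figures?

6910 bytes

Propagation delay = 3350 / 200000000 = 1.675e-05 s.
BDP = R × t_prop = 3300000000 × 1.675e-05 = 55275 bits.
In bytes: 55275/8 = 6910 bytes.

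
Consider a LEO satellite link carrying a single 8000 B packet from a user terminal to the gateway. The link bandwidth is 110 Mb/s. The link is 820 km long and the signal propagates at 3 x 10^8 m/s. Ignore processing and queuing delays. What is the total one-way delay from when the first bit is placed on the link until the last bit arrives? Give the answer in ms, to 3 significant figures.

L = 8000 × 8 = 64000 bits.
Transmission delay = L/R = 64000 / 110000000 = 0.581818 ms.
Propagation delay = d/s = 820000 m / 300000000 m/s = 2.73333 ms.
Total = 3.32 ms.

3.32 ms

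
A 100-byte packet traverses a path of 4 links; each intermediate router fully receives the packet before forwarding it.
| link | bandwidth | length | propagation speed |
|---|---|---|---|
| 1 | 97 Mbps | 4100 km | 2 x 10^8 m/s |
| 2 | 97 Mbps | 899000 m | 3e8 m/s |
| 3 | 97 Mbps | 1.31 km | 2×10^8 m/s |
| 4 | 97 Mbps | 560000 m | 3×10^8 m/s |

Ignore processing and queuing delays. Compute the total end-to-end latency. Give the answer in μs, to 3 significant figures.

L = 100 × 8 = 800 bits.
Transmission delay per hop = L/R = 800/97000000 = 8.24742 μs; 4 hops → 32.9897 μs.
Propagation delays (d/s per hop): 20500, 2996.67, 6.55, 1866.67 μs; sum = 25369.9 μs.
End-to-end = 25400 μs.

25400 μs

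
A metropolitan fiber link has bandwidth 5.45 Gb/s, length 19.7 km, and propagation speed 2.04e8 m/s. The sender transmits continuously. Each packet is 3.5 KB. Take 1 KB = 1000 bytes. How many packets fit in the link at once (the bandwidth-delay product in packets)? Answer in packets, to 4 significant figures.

Propagation delay = 19700 / 204000000 = 9.65686e-05 s.
BDP = R × t_prop = 5450000000 × 9.65686e-05 = 526299 bits.
In packets of 28000 bits: 18.80 packets.

18.80 packets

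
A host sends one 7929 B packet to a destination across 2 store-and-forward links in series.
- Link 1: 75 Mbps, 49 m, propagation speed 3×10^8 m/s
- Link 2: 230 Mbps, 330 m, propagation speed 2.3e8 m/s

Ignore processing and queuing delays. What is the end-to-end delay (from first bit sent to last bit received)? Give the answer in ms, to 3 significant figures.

L = 7929 × 8 = 63432 bits.
Transmission delays (L/R per hop): 0.84576, 0.275791 ms; sum = 1.12155 ms.
Propagation delays (d/s per hop): 0.000163333, 0.00143478 ms; sum = 0.00159812 ms.
End-to-end = 1.12 ms.

1.12 ms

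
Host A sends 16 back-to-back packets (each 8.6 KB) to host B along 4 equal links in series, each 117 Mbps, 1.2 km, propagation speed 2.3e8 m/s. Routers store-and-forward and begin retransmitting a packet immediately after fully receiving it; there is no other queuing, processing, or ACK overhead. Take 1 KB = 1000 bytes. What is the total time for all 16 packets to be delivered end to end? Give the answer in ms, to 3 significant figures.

Per-hop transmission t_tx = L/R = 68800/117000000 = 0.588034 ms.
Per-hop propagation t_prop = 1200/2.3e+08 = 0.00521739 ms.
Pipeline fill: first packet needs 4·t_tx to clear all hops; remaining 15 packets each add one t_tx.
Total = (4+16-1)·t_tx + 4·t_prop = 19·0.588034 + 4·0.00521739 = 11.2 ms.

11.2 ms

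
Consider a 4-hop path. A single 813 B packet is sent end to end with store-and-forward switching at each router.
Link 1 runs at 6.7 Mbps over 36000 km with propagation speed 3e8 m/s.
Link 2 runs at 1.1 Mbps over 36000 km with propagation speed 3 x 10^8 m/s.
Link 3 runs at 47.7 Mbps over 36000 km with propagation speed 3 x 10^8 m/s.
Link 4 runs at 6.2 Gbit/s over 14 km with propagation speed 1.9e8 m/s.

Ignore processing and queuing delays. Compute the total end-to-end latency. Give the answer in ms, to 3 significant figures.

367 ms

L = 813 × 8 = 6504 bits.
Transmission delays (L/R per hop): 0.970746, 5.91273, 0.136352, 0.00104903 ms; sum = 7.02087 ms.
Propagation delays (d/s per hop): 120, 120, 120, 0.0736842 ms; sum = 360.074 ms.
End-to-end = 367 ms.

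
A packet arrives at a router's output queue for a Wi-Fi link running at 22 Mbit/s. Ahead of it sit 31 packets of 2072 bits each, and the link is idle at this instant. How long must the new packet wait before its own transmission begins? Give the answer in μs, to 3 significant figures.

2920 μs

Each queued packet: L/R = 2072/22000000 = 94.1818 μs.
31 queued → 2919.64 μs.
Queuing delay = 2920 μs.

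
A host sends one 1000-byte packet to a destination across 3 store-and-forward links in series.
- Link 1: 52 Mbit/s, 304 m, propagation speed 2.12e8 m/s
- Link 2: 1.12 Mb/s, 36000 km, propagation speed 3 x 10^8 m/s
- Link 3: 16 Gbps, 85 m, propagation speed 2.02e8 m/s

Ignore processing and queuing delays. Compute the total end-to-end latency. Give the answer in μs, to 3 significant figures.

L = 1000 × 8 = 8000 bits.
Transmission delays (L/R per hop): 153.846, 7142.86, 0.5 μs; sum = 7297.2 μs.
Propagation delays (d/s per hop): 1.43396, 120000, 0.420792 μs; sum = 120002 μs.
End-to-end = 127000 μs.

127000 μs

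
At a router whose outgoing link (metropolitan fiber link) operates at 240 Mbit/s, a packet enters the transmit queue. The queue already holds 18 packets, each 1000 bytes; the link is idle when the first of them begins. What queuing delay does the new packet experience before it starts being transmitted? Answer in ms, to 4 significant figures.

0.6000 ms

Each queued packet: L/R = 8000/240000000 = 0.0333333 ms.
18 queued → 0.6 ms.
Queuing delay = 0.6000 ms.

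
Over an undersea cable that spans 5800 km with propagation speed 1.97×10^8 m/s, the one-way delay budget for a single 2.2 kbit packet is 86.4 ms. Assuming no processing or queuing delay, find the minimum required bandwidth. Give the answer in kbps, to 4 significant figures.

38.62 kbps

Propagation delay = 5800000 / 197000000 = 29.4416 ms.
Transmission budget = 86.4 − 29.4416 = 56.9584 ms.
R ≥ L / t_tx = 2200 bits / 0.0569584 s = 38.62 kbps.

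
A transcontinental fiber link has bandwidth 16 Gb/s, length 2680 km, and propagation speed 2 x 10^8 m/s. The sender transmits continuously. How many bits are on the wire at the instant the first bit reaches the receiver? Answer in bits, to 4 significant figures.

Propagation delay = 2680000 / 200000000 = 0.0134 s.
BDP = R × t_prop = 16000000000 × 0.0134 = 214400000 bits.

214400000 bits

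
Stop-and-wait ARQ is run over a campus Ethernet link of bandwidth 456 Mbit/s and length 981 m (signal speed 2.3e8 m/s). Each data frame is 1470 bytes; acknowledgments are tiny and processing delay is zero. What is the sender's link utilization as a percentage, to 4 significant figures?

t_tx = L/R = 11760/456000000 = 2.57895e-05 s.
t_prop = 981/2.3e+08 = 4.26522e-06 s; RTT = 8.53043e-06 s.
Cycle = t_tx + RTT = 3.43199e-05 s.
Utilization = t_tx / cycle = 2.57895e-05/3.43199e-05 = 75.14 %.

75.14 %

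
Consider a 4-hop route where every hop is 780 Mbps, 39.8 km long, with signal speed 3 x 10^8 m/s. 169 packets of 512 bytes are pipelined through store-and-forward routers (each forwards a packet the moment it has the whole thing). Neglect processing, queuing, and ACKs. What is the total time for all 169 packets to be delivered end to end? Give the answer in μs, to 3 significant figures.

Per-hop transmission t_tx = L/R = 4096/780000000 = 5.25128 μs.
Per-hop propagation t_prop = 39800/300000000 = 132.667 μs.
Pipeline fill: first packet needs 4·t_tx to clear all hops; remaining 168 packets each add one t_tx.
Total = (4+169-1)·t_tx + 4·t_prop = 172·5.25128 + 4·132.667 = 1430 μs.

1430 μs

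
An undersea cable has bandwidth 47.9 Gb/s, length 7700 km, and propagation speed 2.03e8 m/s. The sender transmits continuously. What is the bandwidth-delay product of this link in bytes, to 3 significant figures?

Propagation delay = 7700000 / 2.03e+08 = 0.037931 s.
BDP = R × t_prop = 47900000000 × 0.037931 = 1816900000 bits.
In bytes: 1816900000/8 = 227000000 bytes.

227000000 bytes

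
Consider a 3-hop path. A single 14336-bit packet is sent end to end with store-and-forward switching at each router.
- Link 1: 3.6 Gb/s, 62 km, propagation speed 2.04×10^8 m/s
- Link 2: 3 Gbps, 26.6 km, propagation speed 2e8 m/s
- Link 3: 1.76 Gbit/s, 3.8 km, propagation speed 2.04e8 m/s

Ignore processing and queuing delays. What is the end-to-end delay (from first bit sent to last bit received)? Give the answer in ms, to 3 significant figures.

0.472 ms

Transmission delays (L/R per hop): 0.00398222, 0.00477867, 0.00814545 ms; sum = 0.0169063 ms.
Propagation delays (d/s per hop): 0.303922, 0.133, 0.0186275 ms; sum = 0.455549 ms.
End-to-end = 0.472 ms.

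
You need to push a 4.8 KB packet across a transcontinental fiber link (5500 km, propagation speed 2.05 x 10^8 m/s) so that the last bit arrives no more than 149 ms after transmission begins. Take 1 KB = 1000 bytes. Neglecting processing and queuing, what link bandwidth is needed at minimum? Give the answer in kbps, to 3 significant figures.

L = 38400 bits.
Propagation delay = 5500000 / 2.05e+08 = 26.8293 ms.
Transmission budget = 149 − 26.8293 = 122.171 ms.
R ≥ L / t_tx = 38400 bits / 0.122171 s = 314 kbps.

314 kbps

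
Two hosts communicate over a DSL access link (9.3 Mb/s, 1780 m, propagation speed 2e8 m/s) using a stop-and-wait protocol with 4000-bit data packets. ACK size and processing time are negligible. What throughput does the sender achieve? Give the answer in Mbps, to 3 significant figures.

8.93 Mbps

t_tx = L/R = 4000/9300000 = 0.000430108 s.
t_prop = 1780/200000000 = 8.9e-06 s; RTT = 1.78e-05 s.
Cycle = t_tx + RTT = 0.000447908 s.
Throughput = L / cycle = 4000 / 0.000447908 = 8.93 Mbps.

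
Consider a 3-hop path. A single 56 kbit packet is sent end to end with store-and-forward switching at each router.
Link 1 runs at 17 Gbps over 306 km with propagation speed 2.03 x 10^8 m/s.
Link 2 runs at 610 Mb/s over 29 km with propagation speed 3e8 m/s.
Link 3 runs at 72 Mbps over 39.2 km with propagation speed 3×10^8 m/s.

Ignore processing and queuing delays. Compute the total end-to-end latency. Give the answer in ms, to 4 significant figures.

L = 56000 bits.
Transmission delays (L/R per hop): 0.00329412, 0.0918033, 0.777778 ms; sum = 0.872875 ms.
Propagation delays (d/s per hop): 1.50739, 0.0966667, 0.130667 ms; sum = 1.73472 ms.
End-to-end = 2.608 ms.

2.608 ms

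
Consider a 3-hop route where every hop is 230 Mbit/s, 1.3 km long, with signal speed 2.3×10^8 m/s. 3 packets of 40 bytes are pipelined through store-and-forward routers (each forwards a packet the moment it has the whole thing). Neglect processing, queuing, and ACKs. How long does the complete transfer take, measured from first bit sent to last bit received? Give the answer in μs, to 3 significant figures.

Per-hop transmission t_tx = L/R = 320/230000000 = 1.3913 μs.
Per-hop propagation t_prop = 1300/2.3e+08 = 5.65217 μs.
Pipeline fill: first packet needs 3·t_tx to clear all hops; remaining 2 packets each add one t_tx.
Total = (3+3-1)·t_tx + 3·t_prop = 5·1.3913 + 3·5.65217 = 23.9 μs.

23.9 μs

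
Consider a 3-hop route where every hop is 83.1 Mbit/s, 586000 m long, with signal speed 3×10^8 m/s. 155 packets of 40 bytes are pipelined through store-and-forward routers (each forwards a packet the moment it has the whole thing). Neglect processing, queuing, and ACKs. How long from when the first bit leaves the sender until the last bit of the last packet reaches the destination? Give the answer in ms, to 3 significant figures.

Per-hop transmission t_tx = L/R = 320/83100000 = 0.00385078 ms.
Per-hop propagation t_prop = 586000/300000000 = 1.95333 ms.
Pipeline fill: first packet needs 3·t_tx to clear all hops; remaining 154 packets each add one t_tx.
Total = (3+155-1)·t_tx + 3·t_prop = 157·0.00385078 + 3·1.95333 = 6.46 ms.

6.46 ms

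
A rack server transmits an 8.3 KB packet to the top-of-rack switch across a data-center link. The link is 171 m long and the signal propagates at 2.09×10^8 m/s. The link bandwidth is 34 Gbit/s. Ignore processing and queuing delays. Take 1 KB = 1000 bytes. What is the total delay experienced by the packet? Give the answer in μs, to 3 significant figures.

2.77 μs

L = 66400 bits.
Transmission delay = L/R = 66400 / 34000000000 = 1.95294 μs.
Propagation delay = d/s = 171 m / 209000000 m/s = 0.818182 μs.
Total = 2.77 μs.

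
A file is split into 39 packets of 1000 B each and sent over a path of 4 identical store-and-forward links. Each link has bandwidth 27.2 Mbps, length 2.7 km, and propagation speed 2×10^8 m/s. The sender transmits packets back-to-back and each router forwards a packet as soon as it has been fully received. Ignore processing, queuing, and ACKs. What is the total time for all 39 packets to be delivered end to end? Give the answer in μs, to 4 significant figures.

Per-hop transmission t_tx = L/R = 8000/27200000 = 294.118 μs.
Per-hop propagation t_prop = 2700/200000000 = 13.5 μs.
Pipeline fill: first packet needs 4·t_tx to clear all hops; remaining 38 packets each add one t_tx.
Total = (4+39-1)·t_tx + 4·t_prop = 42·294.118 + 4·13.5 = 12410 μs.

12410 μs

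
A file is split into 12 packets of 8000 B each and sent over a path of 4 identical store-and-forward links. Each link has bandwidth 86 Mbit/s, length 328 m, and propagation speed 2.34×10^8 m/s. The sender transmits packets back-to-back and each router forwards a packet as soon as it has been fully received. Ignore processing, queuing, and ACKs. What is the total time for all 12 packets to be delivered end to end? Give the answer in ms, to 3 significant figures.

Per-hop transmission t_tx = L/R = 64000/86000000 = 0.744186 ms.
Per-hop propagation t_prop = 328/234000000 = 0.00140171 ms.
Pipeline fill: first packet needs 4·t_tx to clear all hops; remaining 11 packets each add one t_tx.
Total = (4+12-1)·t_tx + 4·t_prop = 15·0.744186 + 4·0.00140171 = 11.2 ms.

11.2 ms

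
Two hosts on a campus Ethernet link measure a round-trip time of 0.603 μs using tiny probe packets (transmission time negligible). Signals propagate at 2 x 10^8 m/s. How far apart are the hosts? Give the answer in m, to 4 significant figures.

One-way propagation = RTT/2 = 0.3015 μs.
d = s × t = 200000000 × 3.015e-07 = 60.30 m.

60.30 m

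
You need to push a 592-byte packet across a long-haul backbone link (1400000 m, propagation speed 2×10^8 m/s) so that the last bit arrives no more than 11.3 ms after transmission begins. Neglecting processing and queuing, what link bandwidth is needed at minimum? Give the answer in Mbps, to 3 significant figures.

L = 4736 bits.
Propagation delay = 1400000 / 200000000 = 7 ms.
Transmission budget = 11.3 − 7 = 4.3 ms.
R ≥ L / t_tx = 4736 bits / 0.0043 s = 1.10 Mbps.

1.10 Mbps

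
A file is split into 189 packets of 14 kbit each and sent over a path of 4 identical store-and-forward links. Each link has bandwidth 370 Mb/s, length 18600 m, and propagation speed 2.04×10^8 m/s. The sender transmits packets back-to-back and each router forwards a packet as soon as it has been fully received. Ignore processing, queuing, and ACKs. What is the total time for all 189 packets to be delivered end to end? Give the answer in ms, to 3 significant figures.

7.63 ms

Per-hop transmission t_tx = L/R = 14000/370000000 = 0.0378378 ms.
Per-hop propagation t_prop = 18600/204000000 = 0.0911765 ms.
Pipeline fill: first packet needs 4·t_tx to clear all hops; remaining 188 packets each add one t_tx.
Total = (4+189-1)·t_tx + 4·t_prop = 192·0.0378378 + 4·0.0911765 = 7.63 ms.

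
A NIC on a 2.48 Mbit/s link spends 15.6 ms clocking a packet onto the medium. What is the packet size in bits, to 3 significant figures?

38700 bits

L = R × t_tx = 2480000 b/s × 0.0156 s = 38688 bits.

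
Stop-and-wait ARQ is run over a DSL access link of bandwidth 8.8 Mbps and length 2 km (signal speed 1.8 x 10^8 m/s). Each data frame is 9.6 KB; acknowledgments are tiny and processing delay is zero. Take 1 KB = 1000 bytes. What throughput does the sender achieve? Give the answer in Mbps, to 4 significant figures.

t_tx = L/R = 76800/8800000 = 0.00872727 s.
t_prop = 2000/180000000 = 1.11111e-05 s; RTT = 2.22222e-05 s.
Cycle = t_tx + RTT = 0.00874949 s.
Throughput = L / cycle = 76800 / 0.00874949 = 8.778 Mbps.

8.778 Mbps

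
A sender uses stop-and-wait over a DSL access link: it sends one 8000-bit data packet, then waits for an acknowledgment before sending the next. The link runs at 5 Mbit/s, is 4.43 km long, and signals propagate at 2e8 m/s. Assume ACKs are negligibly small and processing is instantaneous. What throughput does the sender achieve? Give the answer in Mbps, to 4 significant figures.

t_tx = L/R = 8000/5000000 = 0.0016 s.
t_prop = 4430/200000000 = 2.215e-05 s; RTT = 4.43e-05 s.
Cycle = t_tx + RTT = 0.0016443 s.
Throughput = L / cycle = 8000 / 0.0016443 = 4.865 Mbps.

4.865 Mbps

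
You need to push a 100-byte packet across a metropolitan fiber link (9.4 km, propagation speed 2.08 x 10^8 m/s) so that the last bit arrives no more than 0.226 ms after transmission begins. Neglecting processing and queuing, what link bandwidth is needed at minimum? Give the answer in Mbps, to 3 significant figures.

L = 800 bits.
Propagation delay = 9400 / 208000000 = 0.0451923 ms.
Transmission budget = 0.226 − 0.0451923 = 0.180808 ms.
R ≥ L / t_tx = 800 bits / 0.000180808 s = 4.42 Mbps.

4.42 Mbps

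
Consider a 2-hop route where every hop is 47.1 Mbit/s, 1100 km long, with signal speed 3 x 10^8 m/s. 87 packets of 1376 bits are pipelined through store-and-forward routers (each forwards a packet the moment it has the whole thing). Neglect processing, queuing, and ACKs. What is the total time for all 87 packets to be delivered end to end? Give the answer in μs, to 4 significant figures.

Per-hop transmission t_tx = L/R = 1376/47100000 = 29.2144 μs.
Per-hop propagation t_prop = 1100000/300000000 = 3666.67 μs.
Pipeline fill: first packet needs 2·t_tx to clear all hops; remaining 86 packets each add one t_tx.
Total = (2+87-1)·t_tx + 2·t_prop = 88·29.2144 + 2·3666.67 = 9904 μs.

9904 μs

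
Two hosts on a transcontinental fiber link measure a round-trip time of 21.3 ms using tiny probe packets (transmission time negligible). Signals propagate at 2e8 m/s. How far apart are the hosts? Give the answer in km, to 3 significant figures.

One-way propagation = RTT/2 = 10.65 ms.
d = s × t = 200000000 × 0.01065 = 2130 km.

2130 km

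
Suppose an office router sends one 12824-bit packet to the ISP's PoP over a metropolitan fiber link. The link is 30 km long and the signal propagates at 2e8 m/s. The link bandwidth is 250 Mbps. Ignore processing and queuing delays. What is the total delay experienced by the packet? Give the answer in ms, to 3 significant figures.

0.201 ms

Transmission delay = L/R = 12824 / 250000000 = 0.051296 ms.
Propagation delay = d/s = 30000 m / 200000000 m/s = 0.15 ms.
Total = 0.201 ms.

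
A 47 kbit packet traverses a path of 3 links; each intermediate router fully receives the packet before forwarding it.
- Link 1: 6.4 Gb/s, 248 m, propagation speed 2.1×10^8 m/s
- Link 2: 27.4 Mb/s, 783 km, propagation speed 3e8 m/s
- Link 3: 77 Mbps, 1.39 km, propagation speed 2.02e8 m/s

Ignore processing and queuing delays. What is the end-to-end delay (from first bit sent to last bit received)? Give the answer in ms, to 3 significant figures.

L = 47000 bits.
Transmission delays (L/R per hop): 0.00734375, 1.71533, 0.61039 ms; sum = 2.33306 ms.
Propagation delays (d/s per hop): 0.00118095, 2.61, 0.00688119 ms; sum = 2.61806 ms.
End-to-end = 4.95 ms.

4.95 ms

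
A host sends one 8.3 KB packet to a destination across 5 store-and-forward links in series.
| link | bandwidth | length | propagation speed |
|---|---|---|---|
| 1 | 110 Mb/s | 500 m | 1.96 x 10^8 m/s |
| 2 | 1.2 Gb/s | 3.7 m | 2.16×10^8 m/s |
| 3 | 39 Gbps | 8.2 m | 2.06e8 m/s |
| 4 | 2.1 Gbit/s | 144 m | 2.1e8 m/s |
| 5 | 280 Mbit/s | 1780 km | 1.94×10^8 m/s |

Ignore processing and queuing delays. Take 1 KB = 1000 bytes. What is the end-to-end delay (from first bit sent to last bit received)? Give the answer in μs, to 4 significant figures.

L = 66400 bits.
Transmission delays (L/R per hop): 603.636, 55.3333, 1.70256, 31.619, 237.143 μs; sum = 929.434 μs.
Propagation delays (d/s per hop): 2.55102, 0.0171296, 0.0398058, 0.685714, 9175.26 μs; sum = 9178.55 μs.
End-to-end = 10110 μs.

10110 μs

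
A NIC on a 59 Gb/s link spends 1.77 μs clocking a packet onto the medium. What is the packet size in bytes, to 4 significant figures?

13050 bytes

L = R × t_tx = 59000000000 b/s × 1.77e-06 s = 104430 bits.
In bytes: 104430 / 8 = 13050 bytes.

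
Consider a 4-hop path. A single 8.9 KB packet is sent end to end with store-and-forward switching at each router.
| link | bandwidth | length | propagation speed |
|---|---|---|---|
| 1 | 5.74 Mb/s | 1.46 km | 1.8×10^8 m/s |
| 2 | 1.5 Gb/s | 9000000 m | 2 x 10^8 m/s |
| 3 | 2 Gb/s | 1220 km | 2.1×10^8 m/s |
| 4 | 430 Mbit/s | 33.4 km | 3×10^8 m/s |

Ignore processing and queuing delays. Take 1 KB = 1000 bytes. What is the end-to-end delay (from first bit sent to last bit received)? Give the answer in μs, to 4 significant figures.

63580 μs

L = 71200 bits.
Transmission delays (L/R per hop): 12404.2, 47.4667, 35.6, 165.581 μs; sum = 12652.8 μs.
Propagation delays (d/s per hop): 8.11111, 45000, 5809.52, 111.333 μs; sum = 50929 μs.
End-to-end = 63580 μs.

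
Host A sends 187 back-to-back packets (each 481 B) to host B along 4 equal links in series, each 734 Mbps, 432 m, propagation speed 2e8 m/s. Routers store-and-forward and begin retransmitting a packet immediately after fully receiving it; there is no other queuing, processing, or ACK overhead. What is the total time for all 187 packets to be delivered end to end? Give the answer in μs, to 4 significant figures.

Per-hop transmission t_tx = L/R = 3848/734000000 = 5.24251 μs.
Per-hop propagation t_prop = 432/200000000 = 2.16 μs.
Pipeline fill: first packet needs 4·t_tx to clear all hops; remaining 186 packets each add one t_tx.
Total = (4+187-1)·t_tx + 4·t_prop = 190·5.24251 + 4·2.16 = 1005 μs.

1005 μs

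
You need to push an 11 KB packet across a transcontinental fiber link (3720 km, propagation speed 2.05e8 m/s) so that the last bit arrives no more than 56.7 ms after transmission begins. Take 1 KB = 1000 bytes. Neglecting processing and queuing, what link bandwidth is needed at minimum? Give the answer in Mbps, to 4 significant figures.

2.283 Mbps

L = 88000 bits.
Propagation delay = 3720000 / 2.05e+08 = 18.1463 ms.
Transmission budget = 56.7 − 18.1463 = 38.5537 ms.
R ≥ L / t_tx = 88000 bits / 0.0385537 s = 2.283 Mbps.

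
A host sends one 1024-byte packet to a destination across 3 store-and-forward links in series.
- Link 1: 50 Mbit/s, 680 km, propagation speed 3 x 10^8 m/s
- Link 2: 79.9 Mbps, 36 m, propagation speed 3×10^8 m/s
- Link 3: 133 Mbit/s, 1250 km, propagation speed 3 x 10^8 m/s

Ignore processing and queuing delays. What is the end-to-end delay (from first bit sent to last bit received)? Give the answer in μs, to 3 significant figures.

6760 μs

L = 1024 × 8 = 8192 bits.
Transmission delays (L/R per hop): 163.84, 102.528, 61.594 μs; sum = 327.962 μs.
Propagation delays (d/s per hop): 2266.67, 0.12, 4166.67 μs; sum = 6433.45 μs.
End-to-end = 6760 μs.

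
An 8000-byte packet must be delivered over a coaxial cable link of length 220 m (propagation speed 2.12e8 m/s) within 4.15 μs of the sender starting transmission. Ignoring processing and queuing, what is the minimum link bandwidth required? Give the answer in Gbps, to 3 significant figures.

20.6 Gbps

L = 64000 bits.
Propagation delay = 220 / 212000000 = 1.03774 μs.
Transmission budget = 4.15 − 1.03774 = 3.11226 μs.
R ≥ L / t_tx = 64000 bits / 3.11226e-06 s = 20.6 Gbps.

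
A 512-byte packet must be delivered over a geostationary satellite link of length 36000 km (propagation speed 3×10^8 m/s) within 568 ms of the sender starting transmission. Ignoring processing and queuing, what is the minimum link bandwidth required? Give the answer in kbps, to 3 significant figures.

L = 4096 bits.
Propagation delay = 36000000 / 300000000 = 120 ms.
Transmission budget = 568 − 120 = 448 ms.
R ≥ L / t_tx = 4096 bits / 0.448 s = 9.14 kbps.

9.14 kbps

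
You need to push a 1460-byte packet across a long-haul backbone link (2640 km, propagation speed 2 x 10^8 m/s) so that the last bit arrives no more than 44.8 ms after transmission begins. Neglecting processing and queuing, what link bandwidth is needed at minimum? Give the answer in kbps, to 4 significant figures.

L = 11680 bits.
Propagation delay = 2640000 / 200000000 = 13.2 ms.
Transmission budget = 44.8 − 13.2 = 31.6 ms.
R ≥ L / t_tx = 11680 bits / 0.0316 s = 369.6 kbps.

369.6 kbps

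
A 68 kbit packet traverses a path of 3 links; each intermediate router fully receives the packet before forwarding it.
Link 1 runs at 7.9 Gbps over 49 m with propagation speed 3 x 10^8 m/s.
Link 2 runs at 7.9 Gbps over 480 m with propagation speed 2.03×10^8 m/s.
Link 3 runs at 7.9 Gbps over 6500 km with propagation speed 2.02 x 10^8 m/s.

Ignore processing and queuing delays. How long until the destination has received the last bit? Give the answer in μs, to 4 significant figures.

L = 68000 bits.
Transmission delay per hop = L/R = 68000/7900000000 = 8.60759 μs; 3 hops → 25.8228 μs.
Propagation delays (d/s per hop): 0.163333, 2.36453, 32178.2 μs; sum = 32180.7 μs.
End-to-end = 32210 μs.

32210 μs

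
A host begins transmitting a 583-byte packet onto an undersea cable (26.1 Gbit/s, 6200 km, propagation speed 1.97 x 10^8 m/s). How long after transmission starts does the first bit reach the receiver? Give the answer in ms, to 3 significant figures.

31.5 ms

First bit experiences only propagation delay: d/s = 6200000/197000000 = 31.5 ms.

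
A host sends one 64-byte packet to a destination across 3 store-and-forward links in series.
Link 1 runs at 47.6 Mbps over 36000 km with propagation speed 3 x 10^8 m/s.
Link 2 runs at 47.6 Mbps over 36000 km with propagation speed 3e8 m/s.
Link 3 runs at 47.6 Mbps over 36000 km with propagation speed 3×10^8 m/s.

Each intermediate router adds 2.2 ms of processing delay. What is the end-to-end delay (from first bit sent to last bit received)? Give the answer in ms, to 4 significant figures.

364.4 ms

L = 64 × 8 = 512 bits.
Transmission delay per hop = L/R = 512/47600000 = 0.0107563 ms; 3 hops → 0.0322689 ms.
Propagation delays (d/s per hop): 120, 120, 120 ms; sum = 360 ms.
Processing at 2 router(s): 2 × 2.2 ms = 4.4 ms.
End-to-end = 364.4 ms.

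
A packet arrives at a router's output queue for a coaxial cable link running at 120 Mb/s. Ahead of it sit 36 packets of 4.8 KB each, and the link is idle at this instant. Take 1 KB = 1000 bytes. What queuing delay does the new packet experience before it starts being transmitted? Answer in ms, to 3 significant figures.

11.5 ms

Each queued packet: L/R = 38400/120000000 = 0.32 ms.
36 queued → 11.52 ms.
Queuing delay = 11.5 ms.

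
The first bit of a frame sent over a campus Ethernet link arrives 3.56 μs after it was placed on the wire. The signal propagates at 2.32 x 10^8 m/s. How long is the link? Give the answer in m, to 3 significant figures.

826 m

d = s × t_prop = 2.32e+08 × 3.56e-06 = 826 m.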